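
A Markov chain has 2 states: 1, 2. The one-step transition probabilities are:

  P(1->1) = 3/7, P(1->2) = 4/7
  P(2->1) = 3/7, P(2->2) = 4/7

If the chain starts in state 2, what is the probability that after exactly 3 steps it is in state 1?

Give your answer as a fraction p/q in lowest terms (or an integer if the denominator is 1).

Computing P^3 by repeated multiplication:
P^1 =
  1: [3/7, 4/7]
  2: [3/7, 4/7]
P^2 =
  1: [3/7, 4/7]
  2: [3/7, 4/7]
P^3 =
  1: [3/7, 4/7]
  2: [3/7, 4/7]

(P^3)[2 -> 1] = 3/7

Answer: 3/7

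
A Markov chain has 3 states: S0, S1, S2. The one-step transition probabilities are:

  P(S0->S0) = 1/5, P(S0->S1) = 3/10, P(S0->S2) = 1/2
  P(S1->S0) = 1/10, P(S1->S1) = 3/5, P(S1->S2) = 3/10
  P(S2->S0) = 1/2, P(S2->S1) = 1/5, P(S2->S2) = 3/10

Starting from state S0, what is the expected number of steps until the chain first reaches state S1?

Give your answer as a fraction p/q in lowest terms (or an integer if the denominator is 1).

Answer: 120/31

Derivation:
Let h_i = expected steps to first reach S1 from state i.
Boundary: h_S1 = 0.
First-step equations for the other states:
  h_S0 = 1 + 1/5*h_S0 + 3/10*h_S1 + 1/2*h_S2
  h_S2 = 1 + 1/2*h_S0 + 1/5*h_S1 + 3/10*h_S2

Substituting h_S1 = 0 and rearranging gives the linear system (I - Q) h = 1:
  [4/5, -1/2] . (h_S0, h_S2) = 1
  [-1/2, 7/10] . (h_S0, h_S2) = 1

Solving yields:
  h_S0 = 120/31
  h_S2 = 130/31

Starting state is S0, so the expected hitting time is h_S0 = 120/31.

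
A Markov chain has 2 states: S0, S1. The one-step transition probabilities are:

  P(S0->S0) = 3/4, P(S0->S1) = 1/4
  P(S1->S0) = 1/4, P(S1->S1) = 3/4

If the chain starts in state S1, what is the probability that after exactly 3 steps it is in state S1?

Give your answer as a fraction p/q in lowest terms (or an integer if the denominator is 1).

Computing P^3 by repeated multiplication:
P^1 =
  S0: [3/4, 1/4]
  S1: [1/4, 3/4]
P^2 =
  S0: [5/8, 3/8]
  S1: [3/8, 5/8]
P^3 =
  S0: [9/16, 7/16]
  S1: [7/16, 9/16]

(P^3)[S1 -> S1] = 9/16

Answer: 9/16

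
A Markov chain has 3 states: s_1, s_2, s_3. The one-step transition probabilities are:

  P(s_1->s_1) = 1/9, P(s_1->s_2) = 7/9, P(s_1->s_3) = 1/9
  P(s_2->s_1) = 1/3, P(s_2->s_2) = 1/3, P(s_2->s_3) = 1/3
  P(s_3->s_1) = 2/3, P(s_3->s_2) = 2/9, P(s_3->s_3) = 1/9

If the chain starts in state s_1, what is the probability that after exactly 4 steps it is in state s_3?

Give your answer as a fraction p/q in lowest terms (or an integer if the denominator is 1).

Answer: 1393/6561

Derivation:
Computing P^4 by repeated multiplication:
P^1 =
  s_1: [1/9, 7/9, 1/9]
  s_2: [1/3, 1/3, 1/3]
  s_3: [2/3, 2/9, 1/9]
P^2 =
  s_1: [28/81, 10/27, 23/81]
  s_2: [10/27, 4/9, 5/27]
  s_3: [2/9, 50/81, 13/81]
P^3 =
  s_1: [256/729, 332/729, 47/243]
  s_2: [76/243, 116/243, 17/81]
  s_3: [82/243, 302/729, 181/729]
P^4 =
  s_1: [2098/6561, 3070/6561, 1393/6561]
  s_2: [730/2187, 982/2187, 475/2187]
  s_3: [746/2187, 2990/6561, 1333/6561]

(P^4)[s_1 -> s_3] = 1393/6561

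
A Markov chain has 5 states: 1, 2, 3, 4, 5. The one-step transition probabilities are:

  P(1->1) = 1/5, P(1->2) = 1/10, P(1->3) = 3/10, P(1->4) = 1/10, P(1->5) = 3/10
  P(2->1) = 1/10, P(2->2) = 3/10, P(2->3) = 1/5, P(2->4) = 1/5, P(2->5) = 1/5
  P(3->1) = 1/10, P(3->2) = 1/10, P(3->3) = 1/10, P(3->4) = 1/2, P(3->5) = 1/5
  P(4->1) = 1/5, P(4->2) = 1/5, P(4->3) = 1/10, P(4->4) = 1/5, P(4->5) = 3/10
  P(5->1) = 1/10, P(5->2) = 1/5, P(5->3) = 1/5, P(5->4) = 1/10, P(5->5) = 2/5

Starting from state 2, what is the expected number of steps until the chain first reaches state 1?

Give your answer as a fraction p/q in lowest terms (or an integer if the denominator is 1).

Let h_i = expected steps to first reach 1 from state i.
Boundary: h_1 = 0.
First-step equations for the other states:
  h_2 = 1 + 1/10*h_1 + 3/10*h_2 + 1/5*h_3 + 1/5*h_4 + 1/5*h_5
  h_3 = 1 + 1/10*h_1 + 1/10*h_2 + 1/10*h_3 + 1/2*h_4 + 1/5*h_5
  h_4 = 1 + 1/5*h_1 + 1/5*h_2 + 1/10*h_3 + 1/5*h_4 + 3/10*h_5
  h_5 = 1 + 1/10*h_1 + 1/5*h_2 + 1/5*h_3 + 1/10*h_4 + 2/5*h_5

Substituting h_1 = 0 and rearranging gives the linear system (I - Q) h = 1:
  [7/10, -1/5, -1/5, -1/5] . (h_2, h_3, h_4, h_5) = 1
  [-1/10, 9/10, -1/2, -1/5] . (h_2, h_3, h_4, h_5) = 1
  [-1/5, -1/10, 4/5, -3/10] . (h_2, h_3, h_4, h_5) = 1
  [-1/5, -1/5, -1/10, 3/5] . (h_2, h_3, h_4, h_5) = 1

Solving yields:
  h_2 = 9150/1117
  h_3 = 8910/1117
  h_4 = 8270/1117
  h_5 = 9260/1117

Starting state is 2, so the expected hitting time is h_2 = 9150/1117.

Answer: 9150/1117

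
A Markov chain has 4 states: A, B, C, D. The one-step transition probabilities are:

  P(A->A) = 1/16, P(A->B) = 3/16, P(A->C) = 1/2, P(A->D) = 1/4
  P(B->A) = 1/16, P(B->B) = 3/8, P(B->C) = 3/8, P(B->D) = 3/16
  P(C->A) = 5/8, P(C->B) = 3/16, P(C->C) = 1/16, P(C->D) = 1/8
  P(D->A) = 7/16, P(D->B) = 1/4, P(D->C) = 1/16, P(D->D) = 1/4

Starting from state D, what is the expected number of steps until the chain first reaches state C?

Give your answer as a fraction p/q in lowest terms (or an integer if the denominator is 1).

Let h_i = expected steps to first reach C from state i.
Boundary: h_C = 0.
First-step equations for the other states:
  h_A = 1 + 1/16*h_A + 3/16*h_B + 1/2*h_C + 1/4*h_D
  h_B = 1 + 1/16*h_A + 3/8*h_B + 3/8*h_C + 3/16*h_D
  h_D = 1 + 7/16*h_A + 1/4*h_B + 1/16*h_C + 1/4*h_D

Substituting h_C = 0 and rearranging gives the linear system (I - Q) h = 1:
  [15/16, -3/16, -1/4] . (h_A, h_B, h_D) = 1
  [-1/16, 5/8, -3/16] . (h_A, h_B, h_D) = 1
  [-7/16, -1/4, 3/4] . (h_A, h_B, h_D) = 1

Solving yields:
  h_A = 3344/1225
  h_B = 3744/1225
  h_D = 4832/1225

Starting state is D, so the expected hitting time is h_D = 4832/1225.

Answer: 4832/1225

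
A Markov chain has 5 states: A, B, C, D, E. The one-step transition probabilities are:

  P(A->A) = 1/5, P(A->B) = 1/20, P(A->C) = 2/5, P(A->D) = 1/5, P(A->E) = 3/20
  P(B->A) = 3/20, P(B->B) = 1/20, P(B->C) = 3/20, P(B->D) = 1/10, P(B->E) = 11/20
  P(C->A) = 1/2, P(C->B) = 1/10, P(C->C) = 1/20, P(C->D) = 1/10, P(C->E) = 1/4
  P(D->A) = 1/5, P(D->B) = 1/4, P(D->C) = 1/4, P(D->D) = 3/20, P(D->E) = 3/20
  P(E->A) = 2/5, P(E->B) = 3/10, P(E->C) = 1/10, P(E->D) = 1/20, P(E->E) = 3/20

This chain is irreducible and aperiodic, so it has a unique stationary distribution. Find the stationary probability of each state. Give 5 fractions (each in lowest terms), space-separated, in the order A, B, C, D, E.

The stationary distribution satisfies pi = pi * P, i.e.:
  pi_A = 1/5*pi_A + 3/20*pi_B + 1/2*pi_C + 1/5*pi_D + 2/5*pi_E
  pi_B = 1/20*pi_A + 1/20*pi_B + 1/10*pi_C + 1/4*pi_D + 3/10*pi_E
  pi_C = 2/5*pi_A + 3/20*pi_B + 1/20*pi_C + 1/4*pi_D + 1/10*pi_E
  pi_D = 1/5*pi_A + 1/10*pi_B + 1/10*pi_C + 3/20*pi_D + 1/20*pi_E
  pi_E = 3/20*pi_A + 11/20*pi_B + 1/4*pi_C + 3/20*pi_D + 3/20*pi_E
with normalization: pi_A + pi_B + pi_C + pi_D + pi_E = 1.

Using the first 4 balance equations plus normalization, the linear system A*pi = b is:
  [-4/5, 3/20, 1/2, 1/5, 2/5] . pi = 0
  [1/20, -19/20, 1/10, 1/4, 3/10] . pi = 0
  [2/5, 3/20, -19/20, 1/4, 1/10] . pi = 0
  [1/5, 1/10, 1/10, -17/20, 1/20] . pi = 0
  [1, 1, 1, 1, 1] . pi = 1

Solving yields:
  pi_A = 12977/43250
  pi_B = 3073/21625
  pi_C = 8891/43250
  pi_D = 5401/43250
  pi_E = 1967/8650

Verification (pi * P):
  12977/43250*1/5 + 3073/21625*3/20 + 8891/43250*1/2 + 5401/43250*1/5 + 1967/8650*2/5 = 12977/43250 = pi_A  (ok)
  12977/43250*1/20 + 3073/21625*1/20 + 8891/43250*1/10 + 5401/43250*1/4 + 1967/8650*3/10 = 3073/21625 = pi_B  (ok)
  12977/43250*2/5 + 3073/21625*3/20 + 8891/43250*1/20 + 5401/43250*1/4 + 1967/8650*1/10 = 8891/43250 = pi_C  (ok)
  12977/43250*1/5 + 3073/21625*1/10 + 8891/43250*1/10 + 5401/43250*3/20 + 1967/8650*1/20 = 5401/43250 = pi_D  (ok)
  12977/43250*3/20 + 3073/21625*11/20 + 8891/43250*1/4 + 5401/43250*3/20 + 1967/8650*3/20 = 1967/8650 = pi_E  (ok)

Answer: 12977/43250 3073/21625 8891/43250 5401/43250 1967/8650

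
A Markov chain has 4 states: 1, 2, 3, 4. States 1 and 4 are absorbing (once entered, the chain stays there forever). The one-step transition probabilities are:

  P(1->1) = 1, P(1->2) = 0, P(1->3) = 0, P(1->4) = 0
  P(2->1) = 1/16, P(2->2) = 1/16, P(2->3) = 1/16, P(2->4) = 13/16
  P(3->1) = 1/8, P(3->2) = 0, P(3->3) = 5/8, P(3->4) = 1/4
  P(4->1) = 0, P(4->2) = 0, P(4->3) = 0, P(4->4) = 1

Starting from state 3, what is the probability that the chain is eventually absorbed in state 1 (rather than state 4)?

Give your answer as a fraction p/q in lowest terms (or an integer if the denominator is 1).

Answer: 1/3

Derivation:
Let a_i = P(absorbed in 1 | start in state i).
Boundary conditions: a_1 = 1, a_4 = 0.
For each transient state i, a_i = sum_j P(i->j) * a_j:
  a_2 = 1/16*a_1 + 1/16*a_2 + 1/16*a_3 + 13/16*a_4
  a_3 = 1/8*a_1 + 0*a_2 + 5/8*a_3 + 1/4*a_4

Substituting a_1 = 1 and a_4 = 0, rearrange to (I - Q) a = r where r[i] = P(i -> 1):
  [15/16, -1/16] . (a_2, a_3) = 1/16
  [0, 3/8] . (a_2, a_3) = 1/8

Solving yields:
  a_2 = 4/45
  a_3 = 1/3

Starting state is 3, so the absorption probability is a_3 = 1/3.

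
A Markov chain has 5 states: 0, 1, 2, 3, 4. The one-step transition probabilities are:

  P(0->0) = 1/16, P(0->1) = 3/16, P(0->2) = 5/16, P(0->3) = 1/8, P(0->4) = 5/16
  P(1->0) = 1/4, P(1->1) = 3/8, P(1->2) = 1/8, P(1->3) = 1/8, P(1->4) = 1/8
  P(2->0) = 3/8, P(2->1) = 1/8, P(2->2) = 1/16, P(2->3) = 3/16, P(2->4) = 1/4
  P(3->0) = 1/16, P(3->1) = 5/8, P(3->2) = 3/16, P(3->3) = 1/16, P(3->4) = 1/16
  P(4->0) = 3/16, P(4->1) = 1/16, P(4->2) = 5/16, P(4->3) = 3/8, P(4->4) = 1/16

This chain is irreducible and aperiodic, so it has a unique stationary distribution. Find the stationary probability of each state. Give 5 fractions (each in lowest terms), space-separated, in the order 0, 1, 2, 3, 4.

Answer: 1285/6573 1847/6573 1256/6573 1102/6573 361/2191

Derivation:
The stationary distribution satisfies pi = pi * P, i.e.:
  pi_0 = 1/16*pi_0 + 1/4*pi_1 + 3/8*pi_2 + 1/16*pi_3 + 3/16*pi_4
  pi_1 = 3/16*pi_0 + 3/8*pi_1 + 1/8*pi_2 + 5/8*pi_3 + 1/16*pi_4
  pi_2 = 5/16*pi_0 + 1/8*pi_1 + 1/16*pi_2 + 3/16*pi_3 + 5/16*pi_4
  pi_3 = 1/8*pi_0 + 1/8*pi_1 + 3/16*pi_2 + 1/16*pi_3 + 3/8*pi_4
  pi_4 = 5/16*pi_0 + 1/8*pi_1 + 1/4*pi_2 + 1/16*pi_3 + 1/16*pi_4
with normalization: pi_0 + pi_1 + pi_2 + pi_3 + pi_4 = 1.

Using the first 4 balance equations plus normalization, the linear system A*pi = b is:
  [-15/16, 1/4, 3/8, 1/16, 3/16] . pi = 0
  [3/16, -5/8, 1/8, 5/8, 1/16] . pi = 0
  [5/16, 1/8, -15/16, 3/16, 5/16] . pi = 0
  [1/8, 1/8, 3/16, -15/16, 3/8] . pi = 0
  [1, 1, 1, 1, 1] . pi = 1

Solving yields:
  pi_0 = 1285/6573
  pi_1 = 1847/6573
  pi_2 = 1256/6573
  pi_3 = 1102/6573
  pi_4 = 361/2191

Verification (pi * P):
  1285/6573*1/16 + 1847/6573*1/4 + 1256/6573*3/8 + 1102/6573*1/16 + 361/2191*3/16 = 1285/6573 = pi_0  (ok)
  1285/6573*3/16 + 1847/6573*3/8 + 1256/6573*1/8 + 1102/6573*5/8 + 361/2191*1/16 = 1847/6573 = pi_1  (ok)
  1285/6573*5/16 + 1847/6573*1/8 + 1256/6573*1/16 + 1102/6573*3/16 + 361/2191*5/16 = 1256/6573 = pi_2  (ok)
  1285/6573*1/8 + 1847/6573*1/8 + 1256/6573*3/16 + 1102/6573*1/16 + 361/2191*3/8 = 1102/6573 = pi_3  (ok)
  1285/6573*5/16 + 1847/6573*1/8 + 1256/6573*1/4 + 1102/6573*1/16 + 361/2191*1/16 = 361/2191 = pi_4  (ok)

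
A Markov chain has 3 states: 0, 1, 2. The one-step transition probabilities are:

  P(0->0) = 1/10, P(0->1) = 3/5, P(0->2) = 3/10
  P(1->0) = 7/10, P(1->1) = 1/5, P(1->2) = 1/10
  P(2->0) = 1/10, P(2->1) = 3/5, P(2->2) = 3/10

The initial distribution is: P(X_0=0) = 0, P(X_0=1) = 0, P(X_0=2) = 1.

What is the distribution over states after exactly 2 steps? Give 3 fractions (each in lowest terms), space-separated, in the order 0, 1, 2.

Answer: 23/50 9/25 9/50

Derivation:
Propagating the distribution step by step (d_{t+1} = d_t * P):
d_0 = (0=0, 1=0, 2=1)
  d_1[0] = 0*1/10 + 0*7/10 + 1*1/10 = 1/10
  d_1[1] = 0*3/5 + 0*1/5 + 1*3/5 = 3/5
  d_1[2] = 0*3/10 + 0*1/10 + 1*3/10 = 3/10
d_1 = (0=1/10, 1=3/5, 2=3/10)
  d_2[0] = 1/10*1/10 + 3/5*7/10 + 3/10*1/10 = 23/50
  d_2[1] = 1/10*3/5 + 3/5*1/5 + 3/10*3/5 = 9/25
  d_2[2] = 1/10*3/10 + 3/5*1/10 + 3/10*3/10 = 9/50
d_2 = (0=23/50, 1=9/25, 2=9/50)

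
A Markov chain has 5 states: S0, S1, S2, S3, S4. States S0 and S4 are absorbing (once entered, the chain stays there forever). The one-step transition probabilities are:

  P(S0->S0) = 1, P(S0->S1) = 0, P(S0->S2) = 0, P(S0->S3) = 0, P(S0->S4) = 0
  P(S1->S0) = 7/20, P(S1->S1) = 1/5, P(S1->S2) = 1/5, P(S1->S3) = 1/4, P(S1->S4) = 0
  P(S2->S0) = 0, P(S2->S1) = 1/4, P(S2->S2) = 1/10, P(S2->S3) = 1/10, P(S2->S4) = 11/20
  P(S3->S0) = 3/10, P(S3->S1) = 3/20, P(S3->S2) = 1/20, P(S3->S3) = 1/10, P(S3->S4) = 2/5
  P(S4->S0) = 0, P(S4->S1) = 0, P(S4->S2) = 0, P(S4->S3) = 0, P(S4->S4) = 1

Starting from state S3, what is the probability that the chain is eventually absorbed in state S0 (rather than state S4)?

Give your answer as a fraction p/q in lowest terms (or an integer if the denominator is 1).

Answer: 2021/4473

Derivation:
Let a_i = P(absorbed in S0 | start in state i).
Boundary conditions: a_S0 = 1, a_S4 = 0.
For each transient state i, a_i = sum_j P(i->j) * a_j:
  a_S1 = 7/20*a_S0 + 1/5*a_S1 + 1/5*a_S2 + 1/4*a_S3 + 0*a_S4
  a_S2 = 0*a_S0 + 1/4*a_S1 + 1/10*a_S2 + 1/10*a_S3 + 11/20*a_S4
  a_S3 = 3/10*a_S0 + 3/20*a_S1 + 1/20*a_S2 + 1/10*a_S3 + 2/5*a_S4

Substituting a_S0 = 1 and a_S4 = 0, rearrange to (I - Q) a = r where r[i] = P(i -> S0):
  [4/5, -1/5, -1/4] . (a_S1, a_S2, a_S3) = 7/20
  [-1/4, 9/10, -1/10] . (a_S1, a_S2, a_S3) = 0
  [-3/20, -1/20, 9/10] . (a_S1, a_S2, a_S3) = 3/10

Solving yields:
  a_S1 = 406/639
  a_S2 = 338/1491
  a_S3 = 2021/4473

Starting state is S3, so the absorption probability is a_S3 = 2021/4473.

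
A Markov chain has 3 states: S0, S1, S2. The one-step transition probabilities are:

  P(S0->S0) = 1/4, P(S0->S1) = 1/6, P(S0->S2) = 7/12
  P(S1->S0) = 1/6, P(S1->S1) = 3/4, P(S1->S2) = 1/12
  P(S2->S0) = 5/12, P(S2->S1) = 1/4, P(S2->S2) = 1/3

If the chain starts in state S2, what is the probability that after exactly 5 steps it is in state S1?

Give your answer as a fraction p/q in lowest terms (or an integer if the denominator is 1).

Answer: 109423/248832

Derivation:
Computing P^5 by repeated multiplication:
P^1 =
  S0: [1/4, 1/6, 7/12]
  S1: [1/6, 3/4, 1/12]
  S2: [5/12, 1/4, 1/3]
P^2 =
  S0: [1/3, 5/16, 17/48]
  S1: [29/144, 11/18, 3/16]
  S2: [41/144, 49/144, 3/8]
P^3 =
  S0: [163/576, 109/288, 65/192]
  S1: [199/864, 931/1728, 133/576]
  S2: [491/1728, 685/1728, 23/72]
P^4 =
  S0: [475/1728, 2873/6912, 713/2304]
  S1: [5051/20736, 2593/5184, 1771/6912]
  S2: [5603/20736, 8803/20736, 1055/3456]
P^5 =
  S0: [22141/82944, 18037/41472, 8243/27648]
  S1: [31231/124416, 119389/248832, 22327/82944]
  S2: [66065/248832, 109423/248832, 191/648]

(P^5)[S2 -> S1] = 109423/248832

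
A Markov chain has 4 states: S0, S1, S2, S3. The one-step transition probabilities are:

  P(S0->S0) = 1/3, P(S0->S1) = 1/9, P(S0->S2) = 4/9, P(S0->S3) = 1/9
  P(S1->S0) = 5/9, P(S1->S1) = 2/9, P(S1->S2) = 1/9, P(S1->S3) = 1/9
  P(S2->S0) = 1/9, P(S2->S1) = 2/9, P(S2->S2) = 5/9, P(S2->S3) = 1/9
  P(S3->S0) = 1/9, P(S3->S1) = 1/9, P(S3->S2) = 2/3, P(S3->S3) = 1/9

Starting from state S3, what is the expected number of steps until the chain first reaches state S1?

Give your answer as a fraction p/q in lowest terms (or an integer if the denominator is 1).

Answer: 63/11

Derivation:
Let h_i = expected steps to first reach S1 from state i.
Boundary: h_S1 = 0.
First-step equations for the other states:
  h_S0 = 1 + 1/3*h_S0 + 1/9*h_S1 + 4/9*h_S2 + 1/9*h_S3
  h_S2 = 1 + 1/9*h_S0 + 2/9*h_S1 + 5/9*h_S2 + 1/9*h_S3
  h_S3 = 1 + 1/9*h_S0 + 1/9*h_S1 + 2/3*h_S2 + 1/9*h_S3

Substituting h_S1 = 0 and rearranging gives the linear system (I - Q) h = 1:
  [2/3, -4/9, -1/9] . (h_S0, h_S2, h_S3) = 1
  [-1/9, 4/9, -1/9] . (h_S0, h_S2, h_S3) = 1
  [-1/9, -2/3, 8/9] . (h_S0, h_S2, h_S3) = 1

Solving yields:
  h_S0 = 324/55
  h_S2 = 567/110
  h_S3 = 63/11

Starting state is S3, so the expected hitting time is h_S3 = 63/11.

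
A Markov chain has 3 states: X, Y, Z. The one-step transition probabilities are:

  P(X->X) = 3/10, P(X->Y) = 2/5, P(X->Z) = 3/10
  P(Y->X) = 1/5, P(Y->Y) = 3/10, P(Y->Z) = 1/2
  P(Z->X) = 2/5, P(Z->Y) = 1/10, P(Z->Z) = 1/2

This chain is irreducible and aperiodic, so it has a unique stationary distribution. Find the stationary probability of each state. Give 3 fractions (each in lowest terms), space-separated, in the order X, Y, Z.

Answer: 15/47 23/94 41/94

Derivation:
The stationary distribution satisfies pi = pi * P, i.e.:
  pi_X = 3/10*pi_X + 1/5*pi_Y + 2/5*pi_Z
  pi_Y = 2/5*pi_X + 3/10*pi_Y + 1/10*pi_Z
  pi_Z = 3/10*pi_X + 1/2*pi_Y + 1/2*pi_Z
with normalization: pi_X + pi_Y + pi_Z = 1.

Using the first 2 balance equations plus normalization, the linear system A*pi = b is:
  [-7/10, 1/5, 2/5] . pi = 0
  [2/5, -7/10, 1/10] . pi = 0
  [1, 1, 1] . pi = 1

Solving yields:
  pi_X = 15/47
  pi_Y = 23/94
  pi_Z = 41/94

Verification (pi * P):
  15/47*3/10 + 23/94*1/5 + 41/94*2/5 = 15/47 = pi_X  (ok)
  15/47*2/5 + 23/94*3/10 + 41/94*1/10 = 23/94 = pi_Y  (ok)
  15/47*3/10 + 23/94*1/2 + 41/94*1/2 = 41/94 = pi_Z  (ok)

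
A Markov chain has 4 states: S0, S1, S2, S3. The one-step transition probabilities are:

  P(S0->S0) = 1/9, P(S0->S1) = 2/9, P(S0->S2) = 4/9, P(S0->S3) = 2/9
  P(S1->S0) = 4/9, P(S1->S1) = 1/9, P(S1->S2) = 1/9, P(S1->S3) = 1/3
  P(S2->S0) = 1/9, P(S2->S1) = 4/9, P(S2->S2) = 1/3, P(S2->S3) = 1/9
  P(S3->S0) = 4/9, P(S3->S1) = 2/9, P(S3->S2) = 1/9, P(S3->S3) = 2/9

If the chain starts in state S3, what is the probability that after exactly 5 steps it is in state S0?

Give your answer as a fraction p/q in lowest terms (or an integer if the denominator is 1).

Computing P^5 by repeated multiplication:
P^1 =
  S0: [1/9, 2/9, 4/9, 2/9]
  S1: [4/9, 1/9, 1/9, 1/3]
  S2: [1/9, 4/9, 1/3, 1/9]
  S3: [4/9, 2/9, 1/9, 2/9]
P^2 =
  S0: [7/27, 8/27, 20/81, 16/81]
  S1: [7/27, 19/81, 23/81, 2/9]
  S2: [8/27, 20/81, 2/9, 19/81]
  S3: [7/27, 2/9, 23/81, 19/81]
P^3 =
  S0: [67/243, 178/729, 184/729, 166/729]
  S1: [64/243, 7/27, 190/729, 158/729]
  S2: [22/81, 178/729, 7/27, 164/729]
  S3: [64/243, 190/729, 190/729, 157/729]
P^4 =
  S0: [587/2187, 1648/6561, 1700/6561, 484/2187]
  S1: [590/2187, 1649/6561, 1685/6561, 1457/6561]
  S2: [65/243, 1658/6561, 7/27, 1447/6561]
  S3: [590/2187, 1648/6561, 1685/6561, 2/9]
P^5 =
  S0: [5287/19683, 4958/19683, 15244/59049, 13070/59049]
  S1: [5293/19683, 14843/59049, 15241/59049, 1454/6561]
  S2: [196/729, 14866/59049, 188/729, 13079/59049]
  S3: [5293/19683, 4948/19683, 15241/59049, 13085/59049]

(P^5)[S3 -> S0] = 5293/19683

Answer: 5293/19683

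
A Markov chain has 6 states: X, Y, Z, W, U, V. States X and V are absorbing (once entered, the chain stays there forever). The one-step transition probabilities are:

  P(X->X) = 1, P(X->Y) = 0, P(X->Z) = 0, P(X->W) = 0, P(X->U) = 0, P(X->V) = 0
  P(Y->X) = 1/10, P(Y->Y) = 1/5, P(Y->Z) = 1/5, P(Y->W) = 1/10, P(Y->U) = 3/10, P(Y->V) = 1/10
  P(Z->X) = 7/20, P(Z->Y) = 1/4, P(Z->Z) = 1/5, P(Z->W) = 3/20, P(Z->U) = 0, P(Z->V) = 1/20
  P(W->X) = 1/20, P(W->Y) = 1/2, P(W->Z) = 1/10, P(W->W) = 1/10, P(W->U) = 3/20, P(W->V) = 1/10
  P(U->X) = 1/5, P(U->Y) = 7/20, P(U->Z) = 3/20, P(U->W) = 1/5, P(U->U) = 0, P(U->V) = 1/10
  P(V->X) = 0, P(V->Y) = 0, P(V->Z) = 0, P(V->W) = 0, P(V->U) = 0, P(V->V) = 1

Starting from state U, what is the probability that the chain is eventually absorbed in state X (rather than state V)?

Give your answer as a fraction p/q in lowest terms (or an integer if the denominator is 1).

Answer: 16795/25739

Derivation:
Let a_i = P(absorbed in X | start in state i).
Boundary conditions: a_X = 1, a_V = 0.
For each transient state i, a_i = sum_j P(i->j) * a_j:
  a_Y = 1/10*a_X + 1/5*a_Y + 1/5*a_Z + 1/10*a_W + 3/10*a_U + 1/10*a_V
  a_Z = 7/20*a_X + 1/4*a_Y + 1/5*a_Z + 3/20*a_W + 0*a_U + 1/20*a_V
  a_W = 1/20*a_X + 1/2*a_Y + 1/10*a_Z + 1/10*a_W + 3/20*a_U + 1/10*a_V
  a_U = 1/5*a_X + 7/20*a_Y + 3/20*a_Z + 1/5*a_W + 0*a_U + 1/10*a_V

Substituting a_X = 1 and a_V = 0, rearrange to (I - Q) a = r where r[i] = P(i -> X):
  [4/5, -1/5, -1/10, -3/10] . (a_Y, a_Z, a_W, a_U) = 1/10
  [-1/4, 4/5, -3/20, 0] . (a_Y, a_Z, a_W, a_U) = 7/20
  [-1/2, -1/10, 9/10, -3/20] . (a_Y, a_Z, a_W, a_U) = 1/20
  [-7/20, -3/20, -1/5, 1] . (a_Y, a_Z, a_W, a_U) = 1/5

Solving yields:
  a_Y = 16245/25739
  a_Z = 19223/25739
  a_W = 15390/25739
  a_U = 16795/25739

Starting state is U, so the absorption probability is a_U = 16795/25739.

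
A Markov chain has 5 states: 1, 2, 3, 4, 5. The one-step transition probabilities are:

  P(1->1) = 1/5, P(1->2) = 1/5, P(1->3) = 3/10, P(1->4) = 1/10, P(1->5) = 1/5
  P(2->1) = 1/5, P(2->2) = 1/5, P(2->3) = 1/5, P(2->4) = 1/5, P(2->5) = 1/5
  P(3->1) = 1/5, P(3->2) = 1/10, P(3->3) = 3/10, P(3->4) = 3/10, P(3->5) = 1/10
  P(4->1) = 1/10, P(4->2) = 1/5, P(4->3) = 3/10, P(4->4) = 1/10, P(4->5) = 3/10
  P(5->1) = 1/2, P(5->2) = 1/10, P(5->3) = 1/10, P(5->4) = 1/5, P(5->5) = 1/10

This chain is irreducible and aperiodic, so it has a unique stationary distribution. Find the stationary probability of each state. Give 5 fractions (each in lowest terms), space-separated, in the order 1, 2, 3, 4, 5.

The stationary distribution satisfies pi = pi * P, i.e.:
  pi_1 = 1/5*pi_1 + 1/5*pi_2 + 1/5*pi_3 + 1/10*pi_4 + 1/2*pi_5
  pi_2 = 1/5*pi_1 + 1/5*pi_2 + 1/10*pi_3 + 1/5*pi_4 + 1/10*pi_5
  pi_3 = 3/10*pi_1 + 1/5*pi_2 + 3/10*pi_3 + 3/10*pi_4 + 1/10*pi_5
  pi_4 = 1/10*pi_1 + 1/5*pi_2 + 3/10*pi_3 + 1/10*pi_4 + 1/5*pi_5
  pi_5 = 1/5*pi_1 + 1/5*pi_2 + 1/10*pi_3 + 3/10*pi_4 + 1/10*pi_5
with normalization: pi_1 + pi_2 + pi_3 + pi_4 + pi_5 = 1.

Using the first 4 balance equations plus normalization, the linear system A*pi = b is:
  [-4/5, 1/5, 1/5, 1/10, 1/2] . pi = 0
  [1/5, -4/5, 1/10, 1/5, 1/10] . pi = 0
  [3/10, 1/5, -7/10, 3/10, 1/10] . pi = 0
  [1/10, 1/5, 3/10, -9/10, 1/5] . pi = 0
  [1, 1, 1, 1, 1] . pi = 1

Solving yields:
  pi_1 = 64/273
  pi_2 = 43/273
  pi_3 = 68/273
  pi_4 = 50/273
  pi_5 = 16/91

Verification (pi * P):
  64/273*1/5 + 43/273*1/5 + 68/273*1/5 + 50/273*1/10 + 16/91*1/2 = 64/273 = pi_1  (ok)
  64/273*1/5 + 43/273*1/5 + 68/273*1/10 + 50/273*1/5 + 16/91*1/10 = 43/273 = pi_2  (ok)
  64/273*3/10 + 43/273*1/5 + 68/273*3/10 + 50/273*3/10 + 16/91*1/10 = 68/273 = pi_3  (ok)
  64/273*1/10 + 43/273*1/5 + 68/273*3/10 + 50/273*1/10 + 16/91*1/5 = 50/273 = pi_4  (ok)
  64/273*1/5 + 43/273*1/5 + 68/273*1/10 + 50/273*3/10 + 16/91*1/10 = 16/91 = pi_5  (ok)

Answer: 64/273 43/273 68/273 50/273 16/91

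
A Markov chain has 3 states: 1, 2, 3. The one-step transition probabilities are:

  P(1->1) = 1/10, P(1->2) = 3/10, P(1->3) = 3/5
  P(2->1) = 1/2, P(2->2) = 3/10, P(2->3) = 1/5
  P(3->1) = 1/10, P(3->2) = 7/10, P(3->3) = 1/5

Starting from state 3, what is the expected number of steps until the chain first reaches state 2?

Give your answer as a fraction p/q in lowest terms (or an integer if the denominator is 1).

Let h_i = expected steps to first reach 2 from state i.
Boundary: h_2 = 0.
First-step equations for the other states:
  h_1 = 1 + 1/10*h_1 + 3/10*h_2 + 3/5*h_3
  h_3 = 1 + 1/10*h_1 + 7/10*h_2 + 1/5*h_3

Substituting h_2 = 0 and rearranging gives the linear system (I - Q) h = 1:
  [9/10, -3/5] . (h_1, h_3) = 1
  [-1/10, 4/5] . (h_1, h_3) = 1

Solving yields:
  h_1 = 70/33
  h_3 = 50/33

Starting state is 3, so the expected hitting time is h_3 = 50/33.

Answer: 50/33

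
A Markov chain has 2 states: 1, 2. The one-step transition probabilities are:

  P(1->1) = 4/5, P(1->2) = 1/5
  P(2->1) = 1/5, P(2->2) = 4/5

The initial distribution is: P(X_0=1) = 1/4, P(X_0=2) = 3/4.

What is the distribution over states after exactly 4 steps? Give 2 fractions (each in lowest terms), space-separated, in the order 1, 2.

Propagating the distribution step by step (d_{t+1} = d_t * P):
d_0 = (1=1/4, 2=3/4)
  d_1[1] = 1/4*4/5 + 3/4*1/5 = 7/20
  d_1[2] = 1/4*1/5 + 3/4*4/5 = 13/20
d_1 = (1=7/20, 2=13/20)
  d_2[1] = 7/20*4/5 + 13/20*1/5 = 41/100
  d_2[2] = 7/20*1/5 + 13/20*4/5 = 59/100
d_2 = (1=41/100, 2=59/100)
  d_3[1] = 41/100*4/5 + 59/100*1/5 = 223/500
  d_3[2] = 41/100*1/5 + 59/100*4/5 = 277/500
d_3 = (1=223/500, 2=277/500)
  d_4[1] = 223/500*4/5 + 277/500*1/5 = 1169/2500
  d_4[2] = 223/500*1/5 + 277/500*4/5 = 1331/2500
d_4 = (1=1169/2500, 2=1331/2500)

Answer: 1169/2500 1331/2500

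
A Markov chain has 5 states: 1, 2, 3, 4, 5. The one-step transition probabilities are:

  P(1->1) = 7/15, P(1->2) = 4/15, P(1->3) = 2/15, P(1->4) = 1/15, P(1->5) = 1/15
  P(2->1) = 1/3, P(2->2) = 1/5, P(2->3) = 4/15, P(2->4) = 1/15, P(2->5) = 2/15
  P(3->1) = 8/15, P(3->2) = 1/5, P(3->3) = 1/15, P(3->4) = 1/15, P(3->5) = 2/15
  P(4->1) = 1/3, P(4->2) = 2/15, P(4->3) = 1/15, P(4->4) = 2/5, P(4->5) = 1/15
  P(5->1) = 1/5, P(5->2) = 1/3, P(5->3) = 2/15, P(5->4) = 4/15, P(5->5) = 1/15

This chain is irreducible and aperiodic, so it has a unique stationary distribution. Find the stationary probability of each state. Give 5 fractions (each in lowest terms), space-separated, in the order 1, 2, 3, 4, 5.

The stationary distribution satisfies pi = pi * P, i.e.:
  pi_1 = 7/15*pi_1 + 1/3*pi_2 + 8/15*pi_3 + 1/3*pi_4 + 1/5*pi_5
  pi_2 = 4/15*pi_1 + 1/5*pi_2 + 1/5*pi_3 + 2/15*pi_4 + 1/3*pi_5
  pi_3 = 2/15*pi_1 + 4/15*pi_2 + 1/15*pi_3 + 1/15*pi_4 + 2/15*pi_5
  pi_4 = 1/15*pi_1 + 1/15*pi_2 + 1/15*pi_3 + 2/5*pi_4 + 4/15*pi_5
  pi_5 = 1/15*pi_1 + 2/15*pi_2 + 2/15*pi_3 + 1/15*pi_4 + 1/15*pi_5
with normalization: pi_1 + pi_2 + pi_3 + pi_4 + pi_5 = 1.

Using the first 4 balance equations plus normalization, the linear system A*pi = b is:
  [-8/15, 1/3, 8/15, 1/3, 1/5] . pi = 0
  [4/15, -4/5, 1/5, 2/15, 1/3] . pi = 0
  [2/15, 4/15, -14/15, 1/15, 2/15] . pi = 0
  [1/15, 1/15, 1/15, -3/5, 4/15] . pi = 0
  [1, 1, 1, 1, 1] . pi = 1

Solving yields:
  pi_1 = 5210/12891
  pi_2 = 8921/38673
  pi_3 = 5641/38673
  pi_4 = 548/4297
  pi_5 = 1183/12891

Verification (pi * P):
  5210/12891*7/15 + 8921/38673*1/3 + 5641/38673*8/15 + 548/4297*1/3 + 1183/12891*1/5 = 5210/12891 = pi_1  (ok)
  5210/12891*4/15 + 8921/38673*1/5 + 5641/38673*1/5 + 548/4297*2/15 + 1183/12891*1/3 = 8921/38673 = pi_2  (ok)
  5210/12891*2/15 + 8921/38673*4/15 + 5641/38673*1/15 + 548/4297*1/15 + 1183/12891*2/15 = 5641/38673 = pi_3  (ok)
  5210/12891*1/15 + 8921/38673*1/15 + 5641/38673*1/15 + 548/4297*2/5 + 1183/12891*4/15 = 548/4297 = pi_4  (ok)
  5210/12891*1/15 + 8921/38673*2/15 + 5641/38673*2/15 + 548/4297*1/15 + 1183/12891*1/15 = 1183/12891 = pi_5  (ok)

Answer: 5210/12891 8921/38673 5641/38673 548/4297 1183/12891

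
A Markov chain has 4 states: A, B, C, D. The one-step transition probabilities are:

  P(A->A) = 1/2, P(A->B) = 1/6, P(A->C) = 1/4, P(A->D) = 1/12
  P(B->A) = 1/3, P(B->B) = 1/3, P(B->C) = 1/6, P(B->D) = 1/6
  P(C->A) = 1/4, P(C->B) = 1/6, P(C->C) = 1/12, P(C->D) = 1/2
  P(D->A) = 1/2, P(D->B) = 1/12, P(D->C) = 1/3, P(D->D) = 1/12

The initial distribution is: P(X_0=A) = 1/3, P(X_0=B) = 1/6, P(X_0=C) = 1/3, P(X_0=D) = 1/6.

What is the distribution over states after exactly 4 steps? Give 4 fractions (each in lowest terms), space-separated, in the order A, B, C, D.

Propagating the distribution step by step (d_{t+1} = d_t * P):
d_0 = (A=1/3, B=1/6, C=1/3, D=1/6)
  d_1[A] = 1/3*1/2 + 1/6*1/3 + 1/3*1/4 + 1/6*1/2 = 7/18
  d_1[B] = 1/3*1/6 + 1/6*1/3 + 1/3*1/6 + 1/6*1/12 = 13/72
  d_1[C] = 1/3*1/4 + 1/6*1/6 + 1/3*1/12 + 1/6*1/3 = 7/36
  d_1[D] = 1/3*1/12 + 1/6*1/6 + 1/3*1/2 + 1/6*1/12 = 17/72
d_1 = (A=7/18, B=13/72, C=7/36, D=17/72)
  d_2[A] = 7/18*1/2 + 13/72*1/3 + 7/36*1/4 + 17/72*1/2 = 91/216
  d_2[B] = 7/18*1/6 + 13/72*1/3 + 7/36*1/6 + 17/72*1/12 = 17/96
  d_2[C] = 7/18*1/4 + 13/72*1/6 + 7/36*1/12 + 17/72*1/3 = 2/9
  d_2[D] = 7/18*1/12 + 13/72*1/6 + 7/36*1/2 + 17/72*1/12 = 155/864
d_2 = (A=91/216, B=17/96, C=2/9, D=155/864)
  d_3[A] = 91/216*1/2 + 17/96*1/3 + 2/9*1/4 + 155/864*1/2 = 239/576
  d_3[B] = 91/216*1/6 + 17/96*1/3 + 2/9*1/6 + 155/864*1/12 = 1879/10368
  d_3[C] = 91/216*1/4 + 17/96*1/6 + 2/9*1/12 + 155/864*1/3 = 1105/5184
  d_3[D] = 91/216*1/12 + 17/96*1/6 + 2/9*1/2 + 155/864*1/12 = 659/3456
d_3 = (A=239/576, B=1879/10368, C=1105/5184, D=659/3456)
  d_4[A] = 239/576*1/2 + 1879/10368*1/3 + 1105/5184*1/4 + 659/3456*1/2 = 12955/31104
  d_4[B] = 239/576*1/6 + 1879/10368*1/3 + 1105/5184*1/6 + 659/3456*1/12 = 22517/124416
  d_4[C] = 239/576*1/4 + 1879/10368*1/6 + 1105/5184*1/12 + 659/3456*1/3 = 13391/62208
  d_4[D] = 239/576*1/12 + 1879/10368*1/6 + 1105/5184*1/2 + 659/3456*1/12 = 23297/124416
d_4 = (A=12955/31104, B=22517/124416, C=13391/62208, D=23297/124416)

Answer: 12955/31104 22517/124416 13391/62208 23297/124416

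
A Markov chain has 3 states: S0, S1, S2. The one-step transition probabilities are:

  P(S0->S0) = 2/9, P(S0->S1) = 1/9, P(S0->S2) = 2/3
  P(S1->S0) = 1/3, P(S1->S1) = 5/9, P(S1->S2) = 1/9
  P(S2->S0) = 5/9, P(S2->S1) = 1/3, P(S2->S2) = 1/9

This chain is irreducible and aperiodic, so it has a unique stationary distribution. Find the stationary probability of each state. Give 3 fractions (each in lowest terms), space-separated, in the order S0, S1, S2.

The stationary distribution satisfies pi = pi * P, i.e.:
  pi_S0 = 2/9*pi_S0 + 1/3*pi_S1 + 5/9*pi_S2
  pi_S1 = 1/9*pi_S0 + 5/9*pi_S1 + 1/3*pi_S2
  pi_S2 = 2/3*pi_S0 + 1/9*pi_S1 + 1/9*pi_S2
with normalization: pi_S0 + pi_S1 + pi_S2 = 1.

Using the first 2 balance equations plus normalization, the linear system A*pi = b is:
  [-7/9, 1/3, 5/9] . pi = 0
  [1/9, -4/9, 1/3] . pi = 0
  [1, 1, 1] . pi = 1

Solving yields:
  pi_S0 = 29/80
  pi_S1 = 13/40
  pi_S2 = 5/16

Verification (pi * P):
  29/80*2/9 + 13/40*1/3 + 5/16*5/9 = 29/80 = pi_S0  (ok)
  29/80*1/9 + 13/40*5/9 + 5/16*1/3 = 13/40 = pi_S1  (ok)
  29/80*2/3 + 13/40*1/9 + 5/16*1/9 = 5/16 = pi_S2  (ok)

Answer: 29/80 13/40 5/16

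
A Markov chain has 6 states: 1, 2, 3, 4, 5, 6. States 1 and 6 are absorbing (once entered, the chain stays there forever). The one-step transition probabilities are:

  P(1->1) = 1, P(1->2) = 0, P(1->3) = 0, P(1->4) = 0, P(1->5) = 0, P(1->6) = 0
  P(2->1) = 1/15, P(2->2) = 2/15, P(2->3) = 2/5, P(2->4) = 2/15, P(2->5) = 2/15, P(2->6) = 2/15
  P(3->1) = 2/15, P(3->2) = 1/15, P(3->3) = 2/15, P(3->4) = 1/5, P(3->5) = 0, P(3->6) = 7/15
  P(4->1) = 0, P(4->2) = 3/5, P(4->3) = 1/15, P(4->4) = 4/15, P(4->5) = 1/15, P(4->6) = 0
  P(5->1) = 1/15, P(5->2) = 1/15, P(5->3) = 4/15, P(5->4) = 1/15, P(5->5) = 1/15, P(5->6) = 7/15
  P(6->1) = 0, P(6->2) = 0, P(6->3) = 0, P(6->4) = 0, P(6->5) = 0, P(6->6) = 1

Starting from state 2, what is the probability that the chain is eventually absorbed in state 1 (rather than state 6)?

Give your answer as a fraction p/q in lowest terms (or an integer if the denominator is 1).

Answer: 161/659

Derivation:
Let a_i = P(absorbed in 1 | start in state i).
Boundary conditions: a_1 = 1, a_6 = 0.
For each transient state i, a_i = sum_j P(i->j) * a_j:
  a_2 = 1/15*a_1 + 2/15*a_2 + 2/5*a_3 + 2/15*a_4 + 2/15*a_5 + 2/15*a_6
  a_3 = 2/15*a_1 + 1/15*a_2 + 2/15*a_3 + 1/5*a_4 + 0*a_5 + 7/15*a_6
  a_4 = 0*a_1 + 3/5*a_2 + 1/15*a_3 + 4/15*a_4 + 1/15*a_5 + 0*a_6
  a_5 = 1/15*a_1 + 1/15*a_2 + 4/15*a_3 + 1/15*a_4 + 1/15*a_5 + 7/15*a_6

Substituting a_1 = 1 and a_6 = 0, rearrange to (I - Q) a = r where r[i] = P(i -> 1):
  [13/15, -2/5, -2/15, -2/15] . (a_2, a_3, a_4, a_5) = 1/15
  [-1/15, 13/15, -1/5, 0] . (a_2, a_3, a_4, a_5) = 2/15
  [-3/5, -1/15, 11/15, -1/15] . (a_2, a_3, a_4, a_5) = 0
  [-1/15, -4/15, -1/15, 14/15] . (a_2, a_3, a_4, a_5) = 1/15

Solving yields:
  a_2 = 161/659
  a_3 = 449/1977
  a_4 = 1400/5931
  a_5 = 1012/5931

Starting state is 2, so the absorption probability is a_2 = 161/659.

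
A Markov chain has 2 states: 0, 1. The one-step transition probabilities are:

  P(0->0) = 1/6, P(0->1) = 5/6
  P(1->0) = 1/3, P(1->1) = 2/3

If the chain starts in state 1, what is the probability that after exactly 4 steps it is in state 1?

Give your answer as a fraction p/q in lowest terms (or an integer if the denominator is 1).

Computing P^4 by repeated multiplication:
P^1 =
  0: [1/6, 5/6]
  1: [1/3, 2/3]
P^2 =
  0: [11/36, 25/36]
  1: [5/18, 13/18]
P^3 =
  0: [61/216, 155/216]
  1: [31/108, 77/108]
P^4 =
  0: [371/1296, 925/1296]
  1: [185/648, 463/648]

(P^4)[1 -> 1] = 463/648

Answer: 463/648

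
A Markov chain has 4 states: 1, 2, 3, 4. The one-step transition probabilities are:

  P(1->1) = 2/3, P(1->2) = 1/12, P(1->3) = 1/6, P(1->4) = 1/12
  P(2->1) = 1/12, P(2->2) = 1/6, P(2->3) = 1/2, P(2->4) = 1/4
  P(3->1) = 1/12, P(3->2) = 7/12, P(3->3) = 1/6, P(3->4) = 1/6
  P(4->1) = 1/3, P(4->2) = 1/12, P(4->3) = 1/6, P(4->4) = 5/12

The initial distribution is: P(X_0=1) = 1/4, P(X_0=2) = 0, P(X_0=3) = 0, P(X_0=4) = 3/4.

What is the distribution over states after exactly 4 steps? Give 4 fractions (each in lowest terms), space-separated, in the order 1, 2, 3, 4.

Propagating the distribution step by step (d_{t+1} = d_t * P):
d_0 = (1=1/4, 2=0, 3=0, 4=3/4)
  d_1[1] = 1/4*2/3 + 0*1/12 + 0*1/12 + 3/4*1/3 = 5/12
  d_1[2] = 1/4*1/12 + 0*1/6 + 0*7/12 + 3/4*1/12 = 1/12
  d_1[3] = 1/4*1/6 + 0*1/2 + 0*1/6 + 3/4*1/6 = 1/6
  d_1[4] = 1/4*1/12 + 0*1/4 + 0*1/6 + 3/4*5/12 = 1/3
d_1 = (1=5/12, 2=1/12, 3=1/6, 4=1/3)
  d_2[1] = 5/12*2/3 + 1/12*1/12 + 1/6*1/12 + 1/3*1/3 = 59/144
  d_2[2] = 5/12*1/12 + 1/12*1/6 + 1/6*7/12 + 1/3*1/12 = 25/144
  d_2[3] = 5/12*1/6 + 1/12*1/2 + 1/6*1/6 + 1/3*1/6 = 7/36
  d_2[4] = 5/12*1/12 + 1/12*1/4 + 1/6*1/6 + 1/3*5/12 = 2/9
d_2 = (1=59/144, 2=25/144, 3=7/36, 4=2/9)
  d_3[1] = 59/144*2/3 + 25/144*1/12 + 7/36*1/12 + 2/9*1/3 = 653/1728
  d_3[2] = 59/144*1/12 + 25/144*1/6 + 7/36*7/12 + 2/9*1/12 = 337/1728
  d_3[3] = 59/144*1/6 + 25/144*1/2 + 7/36*1/6 + 2/9*1/6 = 97/432
  d_3[4] = 59/144*1/12 + 25/144*1/4 + 7/36*1/6 + 2/9*5/12 = 175/864
d_3 = (1=653/1728, 2=337/1728, 3=97/432, 4=175/864)
  d_4[1] = 653/1728*2/3 + 337/1728*1/12 + 97/432*1/12 + 175/864*1/3 = 7349/20736
  d_4[2] = 653/1728*1/12 + 337/1728*1/6 + 97/432*7/12 + 175/864*1/12 = 4393/20736
  d_4[3] = 653/1728*1/6 + 337/1728*1/2 + 97/432*1/6 + 175/864*1/6 = 1201/5184
  d_4[4] = 653/1728*1/12 + 337/1728*1/4 + 97/432*1/6 + 175/864*5/12 = 2095/10368
d_4 = (1=7349/20736, 2=4393/20736, 3=1201/5184, 4=2095/10368)

Answer: 7349/20736 4393/20736 1201/5184 2095/10368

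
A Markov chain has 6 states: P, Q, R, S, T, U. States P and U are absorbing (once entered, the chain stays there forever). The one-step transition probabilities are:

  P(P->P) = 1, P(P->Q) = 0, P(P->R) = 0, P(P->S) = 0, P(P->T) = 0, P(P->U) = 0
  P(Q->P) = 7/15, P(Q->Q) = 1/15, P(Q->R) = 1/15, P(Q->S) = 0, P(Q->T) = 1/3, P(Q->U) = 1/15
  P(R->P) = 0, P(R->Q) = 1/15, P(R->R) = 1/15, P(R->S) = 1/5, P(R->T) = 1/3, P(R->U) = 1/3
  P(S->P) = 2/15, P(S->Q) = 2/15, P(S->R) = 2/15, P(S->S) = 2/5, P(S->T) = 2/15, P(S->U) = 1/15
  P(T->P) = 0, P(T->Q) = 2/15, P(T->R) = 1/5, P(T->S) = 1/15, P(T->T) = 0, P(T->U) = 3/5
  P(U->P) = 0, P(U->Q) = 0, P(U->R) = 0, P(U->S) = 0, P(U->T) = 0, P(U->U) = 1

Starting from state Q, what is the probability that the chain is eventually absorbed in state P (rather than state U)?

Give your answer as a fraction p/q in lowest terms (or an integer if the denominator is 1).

Answer: 11593/20616

Derivation:
Let a_i = P(absorbed in P | start in state i).
Boundary conditions: a_P = 1, a_U = 0.
For each transient state i, a_i = sum_j P(i->j) * a_j:
  a_Q = 7/15*a_P + 1/15*a_Q + 1/15*a_R + 0*a_S + 1/3*a_T + 1/15*a_U
  a_R = 0*a_P + 1/15*a_Q + 1/15*a_R + 1/5*a_S + 1/3*a_T + 1/3*a_U
  a_S = 2/15*a_P + 2/15*a_Q + 2/15*a_R + 2/5*a_S + 2/15*a_T + 1/15*a_U
  a_T = 0*a_P + 2/15*a_Q + 1/5*a_R + 1/15*a_S + 0*a_T + 3/5*a_U

Substituting a_P = 1 and a_U = 0, rearrange to (I - Q) a = r where r[i] = P(i -> P):
  [14/15, -1/15, 0, -1/3] . (a_Q, a_R, a_S, a_T) = 7/15
  [-1/15, 14/15, -1/5, -1/3] . (a_Q, a_R, a_S, a_T) = 0
  [-2/15, -2/15, 3/5, -2/15] . (a_Q, a_R, a_S, a_T) = 2/15
  [-2/15, -1/5, -1/15, 1] . (a_Q, a_R, a_S, a_T) = 0

Solving yields:
  a_Q = 11593/20616
  a_R = 3695/20616
  a_S = 4307/10308
  a_T = 953/6872

Starting state is Q, so the absorption probability is a_Q = 11593/20616.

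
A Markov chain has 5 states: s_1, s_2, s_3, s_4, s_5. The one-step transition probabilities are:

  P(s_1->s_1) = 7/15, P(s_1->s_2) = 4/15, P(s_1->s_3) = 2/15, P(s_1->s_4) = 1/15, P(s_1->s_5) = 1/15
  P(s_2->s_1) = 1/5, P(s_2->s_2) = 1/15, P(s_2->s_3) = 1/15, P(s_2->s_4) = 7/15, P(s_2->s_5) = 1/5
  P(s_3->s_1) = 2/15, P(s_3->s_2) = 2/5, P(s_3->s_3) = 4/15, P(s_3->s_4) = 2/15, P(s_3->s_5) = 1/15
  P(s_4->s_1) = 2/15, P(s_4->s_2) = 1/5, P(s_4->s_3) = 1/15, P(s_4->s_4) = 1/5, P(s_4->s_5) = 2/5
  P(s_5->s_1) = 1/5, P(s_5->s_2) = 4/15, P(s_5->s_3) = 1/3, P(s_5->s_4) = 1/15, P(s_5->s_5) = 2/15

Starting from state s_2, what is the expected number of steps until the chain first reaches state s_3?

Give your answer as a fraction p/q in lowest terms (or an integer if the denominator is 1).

Answer: 8645/1179

Derivation:
Let h_i = expected steps to first reach s_3 from state i.
Boundary: h_s_3 = 0.
First-step equations for the other states:
  h_s_1 = 1 + 7/15*h_s_1 + 4/15*h_s_2 + 2/15*h_s_3 + 1/15*h_s_4 + 1/15*h_s_5
  h_s_2 = 1 + 1/5*h_s_1 + 1/15*h_s_2 + 1/15*h_s_3 + 7/15*h_s_4 + 1/5*h_s_5
  h_s_4 = 1 + 2/15*h_s_1 + 1/5*h_s_2 + 1/15*h_s_3 + 1/5*h_s_4 + 2/5*h_s_5
  h_s_5 = 1 + 1/5*h_s_1 + 4/15*h_s_2 + 1/3*h_s_3 + 1/15*h_s_4 + 2/15*h_s_5

Substituting h_s_3 = 0 and rearranging gives the linear system (I - Q) h = 1:
  [8/15, -4/15, -1/15, -1/15] . (h_s_1, h_s_2, h_s_4, h_s_5) = 1
  [-1/5, 14/15, -7/15, -1/5] . (h_s_1, h_s_2, h_s_4, h_s_5) = 1
  [-2/15, -1/5, 4/5, -2/5] . (h_s_1, h_s_2, h_s_4, h_s_5) = 1
  [-1/5, -4/15, -1/15, 13/15] . (h_s_1, h_s_2, h_s_4, h_s_5) = 1

Solving yields:
  h_s_1 = 2800/393
  h_s_2 = 8645/1179
  h_s_4 = 8335/1179
  h_s_5 = 2200/393

Starting state is s_2, so the expected hitting time is h_s_2 = 8645/1179.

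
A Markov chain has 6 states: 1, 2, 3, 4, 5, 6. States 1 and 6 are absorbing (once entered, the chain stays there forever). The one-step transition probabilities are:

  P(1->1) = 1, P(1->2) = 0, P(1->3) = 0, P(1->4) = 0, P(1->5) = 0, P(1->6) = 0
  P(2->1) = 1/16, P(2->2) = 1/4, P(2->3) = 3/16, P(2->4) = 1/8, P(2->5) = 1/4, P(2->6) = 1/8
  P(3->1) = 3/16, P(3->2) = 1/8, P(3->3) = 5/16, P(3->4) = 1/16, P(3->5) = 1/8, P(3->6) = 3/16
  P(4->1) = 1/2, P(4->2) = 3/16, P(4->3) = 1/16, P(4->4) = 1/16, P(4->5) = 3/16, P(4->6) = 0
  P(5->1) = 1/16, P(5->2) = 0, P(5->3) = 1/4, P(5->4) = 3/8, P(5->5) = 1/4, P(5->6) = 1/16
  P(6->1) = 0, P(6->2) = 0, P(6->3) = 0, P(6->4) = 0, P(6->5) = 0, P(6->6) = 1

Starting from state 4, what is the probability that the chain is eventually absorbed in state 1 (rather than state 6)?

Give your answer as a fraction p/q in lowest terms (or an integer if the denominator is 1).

Answer: 3346/4029

Derivation:
Let a_i = P(absorbed in 1 | start in state i).
Boundary conditions: a_1 = 1, a_6 = 0.
For each transient state i, a_i = sum_j P(i->j) * a_j:
  a_2 = 1/16*a_1 + 1/4*a_2 + 3/16*a_3 + 1/8*a_4 + 1/4*a_5 + 1/8*a_6
  a_3 = 3/16*a_1 + 1/8*a_2 + 5/16*a_3 + 1/16*a_4 + 1/8*a_5 + 3/16*a_6
  a_4 = 1/2*a_1 + 3/16*a_2 + 1/16*a_3 + 1/16*a_4 + 3/16*a_5 + 0*a_6
  a_5 = 1/16*a_1 + 0*a_2 + 1/4*a_3 + 3/8*a_4 + 1/4*a_5 + 1/16*a_6

Substituting a_1 = 1 and a_6 = 0, rearrange to (I - Q) a = r where r[i] = P(i -> 1):
  [3/4, -3/16, -1/8, -1/4] . (a_2, a_3, a_4, a_5) = 1/16
  [-1/8, 11/16, -1/16, -1/8] . (a_2, a_3, a_4, a_5) = 3/16
  [-3/16, -1/16, 15/16, -3/16] . (a_2, a_3, a_4, a_5) = 1/2
  [0, -1/4, -3/8, 3/4] . (a_2, a_3, a_4, a_5) = 1/16

Solving yields:
  a_2 = 3215/5372
  a_3 = 783/1343
  a_4 = 3346/4029
  a_5 = 11167/16116

Starting state is 4, so the absorption probability is a_4 = 3346/4029.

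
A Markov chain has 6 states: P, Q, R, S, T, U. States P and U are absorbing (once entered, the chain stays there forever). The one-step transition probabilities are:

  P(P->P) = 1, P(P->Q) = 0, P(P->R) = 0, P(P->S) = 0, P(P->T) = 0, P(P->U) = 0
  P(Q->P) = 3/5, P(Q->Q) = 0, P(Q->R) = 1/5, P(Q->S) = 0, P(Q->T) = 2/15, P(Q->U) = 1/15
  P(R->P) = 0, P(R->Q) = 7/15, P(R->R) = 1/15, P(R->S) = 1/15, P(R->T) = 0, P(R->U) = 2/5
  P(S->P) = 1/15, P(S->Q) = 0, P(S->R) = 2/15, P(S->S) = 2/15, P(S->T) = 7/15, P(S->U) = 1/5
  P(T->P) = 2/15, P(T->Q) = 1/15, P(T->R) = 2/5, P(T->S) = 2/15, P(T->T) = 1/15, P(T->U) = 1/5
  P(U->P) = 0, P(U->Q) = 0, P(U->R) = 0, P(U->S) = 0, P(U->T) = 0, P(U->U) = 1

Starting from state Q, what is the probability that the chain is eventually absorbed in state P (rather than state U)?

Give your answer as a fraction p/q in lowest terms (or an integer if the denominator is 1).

Let a_i = P(absorbed in P | start in state i).
Boundary conditions: a_P = 1, a_U = 0.
For each transient state i, a_i = sum_j P(i->j) * a_j:
  a_Q = 3/5*a_P + 0*a_Q + 1/5*a_R + 0*a_S + 2/15*a_T + 1/15*a_U
  a_R = 0*a_P + 7/15*a_Q + 1/15*a_R + 1/15*a_S + 0*a_T + 2/5*a_U
  a_S = 1/15*a_P + 0*a_Q + 2/15*a_R + 2/15*a_S + 7/15*a_T + 1/5*a_U
  a_T = 2/15*a_P + 1/15*a_Q + 2/5*a_R + 2/15*a_S + 1/15*a_T + 1/5*a_U

Substituting a_P = 1 and a_U = 0, rearrange to (I - Q) a = r where r[i] = P(i -> P):
  [1, -1/5, 0, -2/15] . (a_Q, a_R, a_S, a_T) = 3/5
  [-7/15, 14/15, -1/15, 0] . (a_Q, a_R, a_S, a_T) = 0
  [0, -2/15, 13/15, -7/15] . (a_Q, a_R, a_S, a_T) = 1/15
  [-1/15, -2/5, -2/15, 14/15] . (a_Q, a_R, a_S, a_T) = 2/15

Solving yields:
  a_Q = 21410/29173
  a_R = 11457/29173
  a_S = 10528/29173
  a_T = 12111/29173

Starting state is Q, so the absorption probability is a_Q = 21410/29173.

Answer: 21410/29173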